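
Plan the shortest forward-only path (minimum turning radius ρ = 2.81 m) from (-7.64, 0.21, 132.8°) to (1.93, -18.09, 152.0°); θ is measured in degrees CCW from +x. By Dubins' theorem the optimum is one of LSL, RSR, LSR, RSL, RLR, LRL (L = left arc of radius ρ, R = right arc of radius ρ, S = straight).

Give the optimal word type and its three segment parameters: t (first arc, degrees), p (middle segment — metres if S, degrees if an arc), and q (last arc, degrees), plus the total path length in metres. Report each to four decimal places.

RSR: t = 196.3298°, p = 19.8043 m, q = 144.4702°, L = 36.5184 m

Let ψ = atan2(Δy, Δx) = atan2(-18.30, 9.57) = -62.3926° be the start→goal bearing.
Normalize: d = |goal − start| / ρ = 20.651269/2.81 = 7.349206, α = (θ_start − ψ) mod 360° = 195.1926° = 3.406754 rad, β = (θ_goal − ψ) mod 360° = 214.3926° = 3.741858 rad.
Common terms: sin α = -0.262065, cos α = -0.965050, sin β = -0.564861, cos β = -0.825186, cos(α−β) = 0.944376, d² = 54.010828. Work in radians in the unit-radius frame; every candidate has L = ρ·(t + p + q).
LSL: p² = 2 + d² − 2cos(α−β) + 2d(sin α − sin β) = 58.572692; p = √p² = 7.653280; φ = atan2(cos β − cos α, d + sin α − sin β) = 0.018276 rad; t = (φ − α) mod 2π = 2.894707 rad, q = (β − φ) mod 2π = 3.723581 rad → L = 2.81·(2.894707 + 7.653280 + 3.723581) = 2.81·14.271568 = 40.103107 m
RSR: p² = 2 + d² − 2cos(α−β) + 2d(sin β − sin α) = 49.671458; p = √p² = 7.047798; φ = atan2(cos α − cos β, d − sin α + sin β) = -0.019846 rad; t = (α − φ) mod 2π = 3.426601 rad, q = (φ − β) mod 2π = 2.521481 rad → L = 2.81·(3.426601 + 7.047798 + 2.521481) = 2.81·12.995880 = 36.518423 m
LSR: p² = d² − 2 + 2cos(α−β) + 2d(sin α + sin β) = 41.745076; p = √p² = 6.461043; φ = atan2(−cos α − cos β, d + sin α + sin β) − atan2(−2, p) = 0.568076 rad; t = (φ − α) mod 2π = 3.444507 rad, q = (φ − β) mod 2π = 3.109403 rad → L = 2.81·(3.444507 + 6.461043 + 3.109403) = 2.81·13.014953 = 36.572018 m
RSL: p² = d² − 2 + 2cos(α−β) − 2d(sin α + sin β) = 66.054086; p = √p² = 8.127366; φ = atan2(cos α + cos β, d − sin α − sin β) − atan2(2, p) = -0.456845 rad; t = (α − φ) mod 2π = 3.863599 rad, q = (β − φ) mod 2π = 4.198702 rad → L = 2.81·(3.863599 + 8.127366 + 4.198702) = 2.81·16.189668 = 45.492967 m
RLR: c = (6 − d² + 2cos(α−β) + 2d(sin α − sin β))/8 = -5.208932, |c| > 1 → infeasible
LRL: c = (6 − d² + 2cos(α−β) − 2d(sin α − sin β))/8 = -6.321587, |c| > 1 → infeasible
Shortest: RSR with L = 36.518423 m ≈ 36.5184 m
Convert RSR to answer units (arcs ×180/π): t = 3.426601·180/π = 196.3298°, p = ρ·p = 2.81·7.047798 = 19.8043 m, q = 2.521481·180/π = 144.4702°, L = 36.5184 m.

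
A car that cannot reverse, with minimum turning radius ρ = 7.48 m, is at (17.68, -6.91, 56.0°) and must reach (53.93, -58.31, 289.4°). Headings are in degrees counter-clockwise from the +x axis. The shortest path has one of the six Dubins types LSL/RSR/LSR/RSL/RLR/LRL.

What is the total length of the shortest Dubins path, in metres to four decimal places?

71.2906 m

Let ψ = atan2(Δy, Δx) = atan2(-51.40, 36.25) = -54.8065° be the start→goal bearing.
Normalize: d = |goal − start| / ρ = 62.896920/7.48 = 8.408679, α = (θ_start − ψ) mod 360° = 110.8065° = 1.933938 rad, β = (θ_goal − ψ) mod 360° = 344.2065° = 6.007536 rad.
Common terms: sin α = 0.934785, cos α = -0.355213, sin β = -0.272171, cos β = 0.962249, cos(α−β) = -0.596225, d² = 70.705884. Work in radians in the unit-radius frame; every candidate has L = ρ·(t + p + q).
LSL: p² = 2 + d² − 2cos(α−β) + 2d(sin α − sin β) = 94.196159; p = √p² = 9.705471; φ = atan2(cos β − cos α, d + sin α − sin β) = 0.136165 rad; t = (φ − α) mod 2π = 4.485412 rad, q = (β − φ) mod 2π = 5.871372 rad → L = 7.48·(4.485412 + 9.705471 + 5.871372) = 7.48·20.062254 = 150.065663 m
RSR: p² = 2 + d² − 2cos(α−β) + 2d(sin β − sin α) = 53.600509; p = √p² = 7.321237; φ = atan2(cos α − cos β, d − sin α + sin β) = -0.180936 rad; t = (α − φ) mod 2π = 2.114874 rad, q = (φ − β) mod 2π = 0.094713 rad → L = 7.48·(2.114874 + 7.321237 + 0.094713) = 7.48·9.530824 = 71.290561 m
LSR: p² = d² − 2 + 2cos(α−β) + 2d(sin α + sin β) = 78.656854; p = √p² = 8.868870; φ = atan2(−cos α − cos β, d + sin α + sin β) − atan2(−2, p) = 0.154979 rad; t = (φ − α) mod 2π = 4.504226 rad, q = (φ − β) mod 2π = 0.430628 rad → L = 7.48·(4.504226 + 8.868870 + 0.430628) = 7.48·13.803724 = 103.251857 m
RSL: p² = d² − 2 + 2cos(α−β) − 2d(sin α + sin β) = 56.370015; p = √p² = 7.507997; φ = atan2(cos α + cos β, d − sin α − sin β) − atan2(2, p) = -0.182130 rad; t = (α − φ) mod 2π = 2.116068 rad, q = (β − φ) mod 2π = 6.189666 rad → L = 7.48·(2.116068 + 7.507997 + 6.189666) = 7.48·15.813731 = 118.286710 m
RLR: c = (6 − d² + 2cos(α−β) + 2d(sin α − sin β))/8 = -5.700064, |c| > 1 → infeasible
LRL: c = (6 − d² + 2cos(α−β) − 2d(sin α − sin β))/8 = -10.774520, |c| > 1 → infeasible
Shortest: RSR with L = 71.290561 m ≈ 71.2906 m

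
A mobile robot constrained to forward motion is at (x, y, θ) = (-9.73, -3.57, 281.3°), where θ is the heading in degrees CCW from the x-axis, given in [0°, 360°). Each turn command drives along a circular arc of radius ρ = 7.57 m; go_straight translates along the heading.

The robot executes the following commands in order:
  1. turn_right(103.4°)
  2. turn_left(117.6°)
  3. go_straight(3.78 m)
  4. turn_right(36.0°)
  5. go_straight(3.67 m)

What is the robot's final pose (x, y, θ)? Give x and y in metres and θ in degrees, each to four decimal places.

(-22.9714, -35.1009, 259.5000°)

set_pose: (x, y, θ) = (-9.7300, -3.5700, 281.3000°), ρ = 7.57
turn_right(103.4°): centre at ρ to the right, rotate −103.4° → (-17.4306, -12.6182, 177.9000°)
turn_left(117.6°): centre at ρ to the left, rotate +117.6° → (-24.5406, -23.4421, 295.5000°)
go_straight(3.78): x += 3.78·cos θ, y += 3.78·sin θ → (-22.9133, -26.8539, 295.5000°)
turn_right(36.0°): centre at ρ to the right, rotate −36.0° → (-22.3026, -31.4924, 259.5000°)
go_straight(3.67): x += 3.67·cos θ, y += 3.67·sin θ → (-22.9714, -35.1009, 259.5000°)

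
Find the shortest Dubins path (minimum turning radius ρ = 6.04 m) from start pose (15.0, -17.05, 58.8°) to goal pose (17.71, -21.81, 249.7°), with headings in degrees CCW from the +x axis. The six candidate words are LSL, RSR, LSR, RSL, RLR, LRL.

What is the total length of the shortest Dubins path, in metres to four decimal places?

39.4638 m

Let ψ = atan2(Δy, Δx) = atan2(-4.76, 2.71) = -60.3459° be the start→goal bearing.
Normalize: d = |goal − start| / ρ = 5.477381/6.04 = 0.906851, α = (θ_start − ψ) mod 360° = 119.1459° = 2.079489 rad, β = (θ_goal − ψ) mod 360° = 310.0459° = 5.411322 rad.
Common terms: sin α = 0.873382, cos α = -0.487036, sin β = -0.765529, cos β = 0.643402, cos(α−β) = -0.981959, d² = 0.822379. Work in radians in the unit-radius frame; every candidate has L = ρ·(t + p + q).
LSL: p² = 2 + d² − 2cos(α−β) + 2d(sin α − sin β) = 7.758793; p = √p² = 2.785461; φ = atan2(cos β − cos α, d + sin α − sin β) = 0.417892 rad; t = (φ − α) mod 2π = 4.621589 rad, q = (β − φ) mod 2π = 4.993430 rad → L = 6.04·(4.621589 + 2.785461 + 4.993430) = 6.04·12.400480 = 74.898898 m
RSR: p² = 2 + d² − 2cos(α−β) + 2d(sin β − sin α) = 1.813800; p = √p² = 1.346774; φ = atan2(cos α − cos β, d − sin α + sin β) = -2.145475 rad; t = (α − φ) mod 2π = 4.224964 rad, q = (φ − β) mod 2π = 5.009573 rad → L = 6.04·(4.224964 + 1.346774 + 5.009573) = 6.04·10.581311 = 63.911119 m
LSR: p² = d² − 2 + 2cos(α−β) + 2d(sin α + sin β) = -2.945925 < 0 → infeasible
RSL: p² = d² − 2 + 2cos(α−β) − 2d(sin α + sin β) = -3.337152 < 0 → infeasible
RLR: c = (6 − d² + 2cos(α−β) + 2d(sin α − sin β))/8 = 0.773275; p = 2π − arccos c = 5.596379 rad; φ = atan2(cos α − cos β, d − sin α + sin β) = -2.145475 rad; t = (α − φ + p/2) mod 2π = 0.739968 rad, q = (α − β − t + p) mod 2π = 1.524577 rad → L = 6.04·(0.739968 + 5.596379 + 1.524577) = 6.04·7.860924 = 47.479984 m
LRL: c = (6 − d² + 2cos(α−β) − 2d(sin α − sin β))/8 = 0.030151; p = 2π − arccos c = 4.742544 rad; φ = atan2(cos β − cos α, d + sin α − sin β) = 0.417892 rad; t = (φ − α + p/2) mod 2π = 0.709676 rad, q = (β − α − t + p) mod 2π = 1.081517 rad → L = 6.04·(0.709676 + 4.742544 + 1.081517) = 6.04·6.533737 = 39.463773 m
Shortest: LRL with L = 39.463773 m ≈ 39.4638 m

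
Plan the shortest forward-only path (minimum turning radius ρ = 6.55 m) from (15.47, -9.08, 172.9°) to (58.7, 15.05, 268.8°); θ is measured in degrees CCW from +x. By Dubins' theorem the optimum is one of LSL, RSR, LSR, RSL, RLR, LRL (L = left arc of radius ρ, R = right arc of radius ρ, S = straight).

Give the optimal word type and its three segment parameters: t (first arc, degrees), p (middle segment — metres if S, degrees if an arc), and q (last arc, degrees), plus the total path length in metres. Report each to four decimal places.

RSR: t = 146.5507°, p = 40.0309 m, q = 117.5493°, L = 70.2225 m

Let ψ = atan2(Δy, Δx) = atan2(24.13, 43.23) = 29.1693° be the start→goal bearing.
Normalize: d = |goal − start| / ρ = 49.508482/6.55 = 7.558547, α = (θ_start − ψ) mod 360° = 143.7307° = 2.508575 rad, β = (θ_goal − ψ) mod 360° = 239.6307° = 4.182345 rad.
Common terms: sin α = 0.591581, cos α = -0.806246, sin β = -0.862785, cos β = -0.505571, cos(α−β) = -0.102793, d² = 57.131631. Work in radians in the unit-radius frame; every candidate has L = ρ·(t + p + q).
LSL: p² = 2 + d² − 2cos(α−β) + 2d(sin α − sin β) = 81.322999; p = √p² = 9.017927; φ = atan2(cos β − cos α, d + sin α − sin β) = 0.033348 rad; t = (φ − α) mod 2π = 3.807959 rad, q = (β − φ) mod 2π = 4.148997 rad → L = 6.55·(3.807959 + 9.017927 + 4.148997) = 6.55·16.974883 = 111.185481 m
RSR: p² = 2 + d² − 2cos(α−β) + 2d(sin β − sin α) = 37.351433; p = √p² = 6.111582; φ = atan2(cos α − cos β, d − sin α + sin β) = -0.049217 rad; t = (α − φ) mod 2π = 2.557792 rad, q = (φ − β) mod 2π = 2.051622 rad → L = 6.55·(2.557792 + 6.111582 + 2.051622) = 6.55·10.720996 = 70.222527 m
LSR: p² = d² − 2 + 2cos(α−β) + 2d(sin α + sin β) = 50.826224; p = √p² = 7.129251; φ = atan2(−cos α − cos β, d + sin α + sin β) − atan2(−2, p) = 0.451610 rad; t = (φ − α) mod 2π = 4.226220 rad, q = (φ − β) mod 2π = 2.552450 rad → L = 6.55·(4.226220 + 7.129251 + 2.552450) = 6.55·13.907921 = 91.096884 m
RSL: p² = d² − 2 + 2cos(α−β) − 2d(sin α + sin β) = 59.025868; p = √p² = 7.682829; φ = atan2(cos α + cos β, d − sin α − sin β) − atan2(2, p) = -0.420669 rad; t = (α − φ) mod 2π = 2.929244 rad, q = (β − φ) mod 2π = 4.603015 rad → L = 6.55·(2.929244 + 7.682829 + 4.603015) = 6.55·15.215088 = 99.658827 m
RLR: c = (6 − d² + 2cos(α−β) + 2d(sin α − sin β))/8 = -3.668929, |c| > 1 → infeasible
LRL: c = (6 − d² + 2cos(α−β) − 2d(sin α − sin β))/8 = -9.165375, |c| > 1 → infeasible
Shortest: RSR with L = 70.222527 m ≈ 70.2225 m
Convert RSR to answer units (arcs ×180/π): t = 2.557792·180/π = 146.5507°, p = ρ·p = 6.55·6.111582 = 40.0309 m, q = 2.051622·180/π = 117.5493°, L = 70.2225 m.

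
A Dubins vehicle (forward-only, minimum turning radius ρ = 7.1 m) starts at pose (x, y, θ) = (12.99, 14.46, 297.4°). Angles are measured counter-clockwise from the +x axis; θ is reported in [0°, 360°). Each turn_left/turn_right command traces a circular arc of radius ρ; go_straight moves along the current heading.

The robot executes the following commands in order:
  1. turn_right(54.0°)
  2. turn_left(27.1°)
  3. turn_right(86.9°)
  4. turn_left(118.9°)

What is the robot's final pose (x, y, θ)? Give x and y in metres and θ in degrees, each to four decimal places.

(0.0876, -13.2763, 302.5000°)

set_pose: (x, y, θ) = (12.9900, 14.4600, 297.4000°), ρ = 7.1
turn_right(54.0°): centre at ρ to the right, rotate −54.0° → (13.0350, 8.0135, 243.4000°)
turn_left(27.1°): centre at ρ to the left, rotate +27.1° → (12.2838, 4.7724, 270.5000°)
turn_right(86.9°): centre at ρ to the right, rotate −86.9° → (5.6299, -2.3755, 183.6000°)
turn_left(118.9°): centre at ρ to the left, rotate +118.9° → (0.0876, -13.2763, 302.5000°)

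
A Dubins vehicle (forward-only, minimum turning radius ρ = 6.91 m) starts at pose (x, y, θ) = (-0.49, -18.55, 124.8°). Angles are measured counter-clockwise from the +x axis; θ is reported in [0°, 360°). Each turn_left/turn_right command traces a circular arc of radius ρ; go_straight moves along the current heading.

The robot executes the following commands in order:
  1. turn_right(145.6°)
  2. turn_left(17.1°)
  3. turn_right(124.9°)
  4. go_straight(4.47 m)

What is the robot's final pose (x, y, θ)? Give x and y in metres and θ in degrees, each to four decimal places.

(11.8114, -23.2827, 231.4000°)

set_pose: (x, y, θ) = (-0.4900, -18.5500, 124.8000°), ρ = 6.91
turn_right(145.6°): centre at ρ to the right, rotate −145.6° → (7.6379, -8.1467, -20.8000° ≡ 339.2000°)
turn_left(17.1°): centre at ρ to the left, rotate +17.1° → (9.6458, -8.5827, 356.3000°)
turn_right(124.9°): centre at ρ to the right, rotate −124.9° → (14.6002, -19.7893, 231.4000°)
go_straight(4.47): x += 4.47·cos θ, y += 4.47·sin θ → (11.8114, -23.2827, 231.4000°)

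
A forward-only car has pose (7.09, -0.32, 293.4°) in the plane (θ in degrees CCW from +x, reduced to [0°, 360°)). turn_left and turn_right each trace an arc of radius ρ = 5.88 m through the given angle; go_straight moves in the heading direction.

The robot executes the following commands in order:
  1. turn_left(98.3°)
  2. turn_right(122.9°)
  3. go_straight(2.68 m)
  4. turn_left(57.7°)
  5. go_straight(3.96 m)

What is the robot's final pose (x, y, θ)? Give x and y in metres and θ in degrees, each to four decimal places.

(30.4240, -18.0049, 326.5000°)

set_pose: (x, y, θ) = (7.0900, -0.3200, 293.4000°), ρ = 5.88
turn_left(98.3°): centre at ρ to the left, rotate +98.3° → (15.5762, -2.9875, 391.7000° ≡ 31.7000°)
turn_right(122.9°): centre at ρ to the right, rotate −122.9° → (24.5447, -8.1135, -91.2000° ≡ 268.8000°)
go_straight(2.68): x += 2.68·cos θ, y += 2.68·sin θ → (24.4885, -10.7929, 268.8000°)
turn_left(57.7°): centre at ρ to the left, rotate +57.7° → (27.1218, -15.8193, 326.5000°)
go_straight(3.96): x += 3.96·cos θ, y += 3.96·sin θ → (30.4240, -18.0049, 326.5000°)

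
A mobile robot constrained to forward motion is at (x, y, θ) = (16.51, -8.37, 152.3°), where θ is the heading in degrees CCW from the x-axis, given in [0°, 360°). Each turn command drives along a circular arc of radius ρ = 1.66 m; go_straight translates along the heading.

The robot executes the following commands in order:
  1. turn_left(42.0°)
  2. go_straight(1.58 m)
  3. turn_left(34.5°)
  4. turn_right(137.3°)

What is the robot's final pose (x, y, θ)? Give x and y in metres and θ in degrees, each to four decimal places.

set_pose: (x, y, θ) = (16.5100, -8.3700, 152.3000°), ρ = 1.66
turn_left(42.0°): centre at ρ to the left, rotate +42.0° → (15.3283, -8.2312, 194.3000°)
go_straight(1.58): x += 1.58·cos θ, y += 1.58·sin θ → (13.7973, -8.6214, 194.3000°)
turn_left(34.5°): centre at ρ to the left, rotate +34.5° → (12.9583, -9.1366, 228.8000°)
turn_right(137.3°): centre at ρ to the right, rotate −137.3° → (10.0499, -8.0866, 91.5000°)

(10.0499, -8.0866, 91.5000°)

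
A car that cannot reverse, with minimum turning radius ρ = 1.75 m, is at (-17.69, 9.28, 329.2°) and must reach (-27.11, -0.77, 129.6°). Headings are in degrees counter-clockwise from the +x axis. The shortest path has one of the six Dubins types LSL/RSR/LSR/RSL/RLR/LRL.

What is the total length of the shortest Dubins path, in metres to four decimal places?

16.4266 m

Let ψ = atan2(Δy, Δx) = atan2(-10.05, -9.42) = -133.1467° be the start→goal bearing.
Normalize: d = |goal − start| / ρ = 13.774574/1.75 = 7.871185, α = (θ_start − ψ) mod 360° = 102.3467° = 1.786287 rad, β = (θ_goal − ψ) mod 360° = 262.7467° = 4.585795 rad.
Common terms: sin α = 0.976872, cos α = -0.213827, sin β = -0.991998, cos β = -0.126256, cos(α−β) = -0.942057, d² = 61.955559. Work in radians in the unit-radius frame; every candidate has L = ρ·(t + p + q).
LSL: p² = 2 + d² − 2cos(α−β) + 2d(sin α − sin β) = 96.834344; p = √p² = 9.840444; φ = atan2(cos β − cos α, d + sin α − sin β) = 0.008899 rad; t = (φ − α) mod 2π = 4.505798 rad, q = (β − φ) mod 2π = 4.576896 rad → L = 1.75·(4.505798 + 9.840444 + 4.576896) = 1.75·18.923138 = 33.115491 m
RSR: p² = 2 + d² − 2cos(α−β) + 2d(sin β − sin α) = 34.845004; p = √p² = 5.902966; φ = atan2(cos α − cos β, d − sin α + sin β) = -0.014836 rad; t = (α − φ) mod 2π = 1.801122 rad, q = (φ − β) mod 2π = 1.682555 rad → L = 1.75·(1.801122 + 5.902966 + 1.682555) = 1.75·9.386643 = 16.426625 m
LSR: p² = d² − 2 + 2cos(α−β) + 2d(sin α + sin β) = 57.833324; p = √p² = 7.604822; φ = atan2(−cos α − cos β, d + sin α + sin β) − atan2(−2, p) = 0.300430 rad; t = (φ − α) mod 2π = 4.797328 rad, q = (φ − β) mod 2π = 1.997820 rad → L = 1.75·(4.797328 + 7.604822 + 1.997820) = 1.75·14.399971 = 25.199949 m
RSL: p² = d² − 2 + 2cos(α−β) − 2d(sin α + sin β) = 58.309564; p = √p² = 7.636070; φ = atan2(cos α + cos β, d − sin α − sin β) − atan2(2, p) = -0.299257 rad; t = (α − φ) mod 2π = 2.085544 rad, q = (β − φ) mod 2π = 4.885052 rad → L = 1.75·(2.085544 + 7.636070 + 4.885052) = 1.75·14.606666 = 25.561666 m
RLR: c = (6 − d² + 2cos(α−β) + 2d(sin α − sin β))/8 = -3.355625, |c| > 1 → infeasible
LRL: c = (6 − d² + 2cos(α−β) − 2d(sin α − sin β))/8 = -11.104293, |c| > 1 → infeasible
Shortest: RSR with L = 16.426625 m ≈ 16.4266 m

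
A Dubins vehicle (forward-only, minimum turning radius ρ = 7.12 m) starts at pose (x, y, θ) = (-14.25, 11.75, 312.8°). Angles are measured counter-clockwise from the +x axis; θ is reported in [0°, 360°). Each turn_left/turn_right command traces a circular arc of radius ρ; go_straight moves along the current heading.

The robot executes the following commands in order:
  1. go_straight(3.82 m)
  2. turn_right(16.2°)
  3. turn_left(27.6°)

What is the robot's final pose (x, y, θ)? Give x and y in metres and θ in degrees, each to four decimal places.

set_pose: (x, y, θ) = (-14.2500, 11.7500, 312.8000°), ρ = 7.12
go_straight(3.82): x += 3.82·cos θ, y += 3.82·sin θ → (-11.6545, 8.9472, 312.8000°)
turn_right(16.2°): centre at ρ to the right, rotate −16.2° → (-10.5123, 7.2976, 296.6000°)
turn_left(27.6°): centre at ρ to the left, rotate +27.6° → (-8.3108, 4.7108, 324.2000°)

(-8.3108, 4.7108, 324.2000°)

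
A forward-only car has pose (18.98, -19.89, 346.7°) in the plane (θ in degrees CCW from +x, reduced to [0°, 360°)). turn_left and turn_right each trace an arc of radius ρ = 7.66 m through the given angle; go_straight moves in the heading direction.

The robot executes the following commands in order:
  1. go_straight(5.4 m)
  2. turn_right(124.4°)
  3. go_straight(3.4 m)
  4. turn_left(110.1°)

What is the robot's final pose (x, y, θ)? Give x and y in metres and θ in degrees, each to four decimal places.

(26.7199, -48.9945, 332.4000°)

set_pose: (x, y, θ) = (18.9800, -19.8900, 346.7000°), ρ = 7.66
go_straight(5.4): x += 5.4·cos θ, y += 5.4·sin θ → (24.2352, -21.1323, 346.7000°)
turn_right(124.4°): centre at ρ to the right, rotate −124.4° → (27.6283, -34.2524, 222.3000°)
go_straight(3.4): x += 3.4·cos θ, y += 3.4·sin θ → (25.1135, -36.5406, 222.3000°)
turn_left(110.1°): centre at ρ to the left, rotate +110.1° → (26.7199, -48.9945, 332.4000°)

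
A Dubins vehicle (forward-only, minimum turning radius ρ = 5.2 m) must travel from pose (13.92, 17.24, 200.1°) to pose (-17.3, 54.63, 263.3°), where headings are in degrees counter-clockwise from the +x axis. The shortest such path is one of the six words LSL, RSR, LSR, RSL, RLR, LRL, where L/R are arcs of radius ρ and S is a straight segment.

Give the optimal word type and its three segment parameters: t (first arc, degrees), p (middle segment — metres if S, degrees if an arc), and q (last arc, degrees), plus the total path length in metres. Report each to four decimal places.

RSL: t = 87.8758°, p = 38.7093 m, q = 151.0758°, L = 60.3959 m

Let ψ = atan2(Δy, Δx) = atan2(37.39, -31.22) = 129.8613° be the start→goal bearing.
Normalize: d = |goal − start| / ρ = 48.710374/5.2 = 9.367380, α = (θ_start − ψ) mod 360° = 70.2387° = 1.225897 rad, β = (θ_goal − ψ) mod 360° = 133.4387° = 2.328945 rad.
Common terms: sin α = 0.941109, cos α = 0.338102, sin β = 0.726110, cos β = -0.687578, cos(α−β) = 0.450878, d² = 87.747800. Work in radians in the unit-radius frame; every candidate has L = ρ·(t + p + q).
LSL: p² = 2 + d² − 2cos(α−β) + 2d(sin α − sin β) = 92.874000; p = √p² = 9.637116; φ = atan2(cos β − cos α, d + sin α − sin β) = -0.106632 rad; t = (φ − α) mod 2π = 4.950656 rad, q = (β − φ) mod 2π = 2.435577 rad → L = 5.2·(4.950656 + 9.637116 + 2.435577) = 5.2·17.023349 = 88.521415 m
RSR: p² = 2 + d² − 2cos(α−β) + 2d(sin β − sin α) = 84.818089; p = √p² = 9.209674; φ = atan2(cos α − cos β, d − sin α + sin β) = 0.111601 rad; t = (α − φ) mod 2π = 1.114295 rad, q = (φ − β) mod 2π = 4.065842 rad → L = 5.2·(1.114295 + 9.209674 + 4.065842) = 5.2·14.389811 = 74.827017 m
LSR: p² = d² − 2 + 2cos(α−β) + 2d(sin α + sin β) = 117.884515; p = √p² = 10.857464; φ = atan2(−cos α − cos β, d + sin α + sin β) − atan2(−2, p) = 0.213823 rad; t = (φ − α) mod 2π = 5.271112 rad, q = (φ − β) mod 2π = 4.168064 rad → L = 5.2·(5.271112 + 10.857464 + 4.168064) = 5.2·20.296640 = 105.542525 m
RSL: p² = d² − 2 + 2cos(α−β) − 2d(sin α + sin β) = 55.414595; p = √p² = 7.444098; φ = atan2(cos α + cos β, d − sin α − sin β) − atan2(2, p) = -0.307825 rad; t = (α − φ) mod 2π = 1.533722 rad, q = (β − φ) mod 2π = 2.636770 rad → L = 5.2·(1.533722 + 7.444098 + 2.636770) = 5.2·11.614590 = 60.395870 m
RLR: c = (6 − d² + 2cos(α−β) + 2d(sin α − sin β))/8 = -9.602261, |c| > 1 → infeasible
LRL: c = (6 − d² + 2cos(α−β) − 2d(sin α − sin β))/8 = -10.609250, |c| > 1 → infeasible
Shortest: RSL with L = 60.395870 m ≈ 60.3959 m
Convert RSL to answer units (arcs ×180/π): t = 1.533722·180/π = 87.8758°, p = ρ·p = 5.2·7.444098 = 38.7093 m, q = 2.636770·180/π = 151.0758°, L = 60.3959 m.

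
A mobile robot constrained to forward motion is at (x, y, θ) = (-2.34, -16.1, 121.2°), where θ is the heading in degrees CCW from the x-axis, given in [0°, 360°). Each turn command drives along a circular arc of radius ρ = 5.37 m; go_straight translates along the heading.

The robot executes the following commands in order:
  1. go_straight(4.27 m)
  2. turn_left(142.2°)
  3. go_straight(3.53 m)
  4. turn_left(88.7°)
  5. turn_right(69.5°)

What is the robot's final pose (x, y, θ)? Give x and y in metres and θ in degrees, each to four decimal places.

set_pose: (x, y, θ) = (-2.3400, -16.1000, 121.2000°), ρ = 5.37
go_straight(4.27): x += 4.27·cos θ, y += 4.27·sin θ → (-4.5520, -12.4476, 121.2000°)
turn_left(142.2°): centre at ρ to the left, rotate +142.2° → (-14.4797, -14.6122, 263.4000°)
go_straight(3.53): x += 3.53·cos θ, y += 3.53·sin θ → (-14.8854, -18.1188, 263.4000°)
turn_left(88.7°): centre at ρ to the left, rotate +88.7° → (-10.2891, -24.0550, 352.1000°)
turn_right(69.5°): centre at ρ to the right, rotate −69.5° → (-5.7865, -28.2026, 282.6000°)

(-5.7865, -28.2026, 282.6000°)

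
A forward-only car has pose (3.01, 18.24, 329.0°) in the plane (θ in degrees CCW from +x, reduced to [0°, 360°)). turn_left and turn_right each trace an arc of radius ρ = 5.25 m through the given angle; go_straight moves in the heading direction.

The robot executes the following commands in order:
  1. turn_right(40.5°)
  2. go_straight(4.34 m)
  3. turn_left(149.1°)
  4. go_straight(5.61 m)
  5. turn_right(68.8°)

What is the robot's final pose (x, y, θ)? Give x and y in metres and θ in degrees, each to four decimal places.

set_pose: (x, y, θ) = (3.0100, 18.2400, 329.0000°), ρ = 5.25
turn_right(40.5°): centre at ρ to the right, rotate −40.5° → (5.2847, 15.4057, 288.5000°)
go_straight(4.34): x += 4.34·cos θ, y += 4.34·sin θ → (6.6619, 11.2900, 288.5000°)
turn_left(149.1°): centre at ρ to the left, rotate +149.1° → (16.7681, 11.8285, 437.6000° ≡ 77.6000°)
go_straight(5.61): x += 5.61·cos θ, y += 5.61·sin θ → (17.9727, 17.3076, 77.6000°)
turn_right(68.8°): centre at ρ to the right, rotate −68.8° → (22.2971, 21.3685, 8.8000°)

(22.2971, 21.3685, 8.8000°)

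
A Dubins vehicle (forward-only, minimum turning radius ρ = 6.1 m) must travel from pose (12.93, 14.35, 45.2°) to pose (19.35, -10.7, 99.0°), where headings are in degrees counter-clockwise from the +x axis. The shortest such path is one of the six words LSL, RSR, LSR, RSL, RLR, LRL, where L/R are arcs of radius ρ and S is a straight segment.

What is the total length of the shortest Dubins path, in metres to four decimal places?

53.9963 m

Let ψ = atan2(Δy, Δx) = atan2(-25.05, 6.42) = -75.6252° be the start→goal bearing.
Normalize: d = |goal − start| / ρ = 25.859600/6.1 = 4.239279, α = (θ_start − ψ) mod 360° = 120.8252° = 2.108798 rad, β = (θ_goal − ψ) mod 360° = 174.6252° = 3.047785 rad.
Common terms: sin α = 0.858735, cos α = -0.512421, sin β = 0.093670, cos β = -0.995603, cos(α−β) = 0.590606, d² = 17.971483. Work in radians in the unit-radius frame; every candidate has L = ρ·(t + p + q).
LSL: p² = 2 + d² − 2cos(α−β) + 2d(sin α − sin β) = 25.276913; p = √p² = 5.027615; φ = atan2(cos β − cos α, d + sin α − sin β) = -0.096254 rad; t = (φ − α) mod 2π = 4.078133 rad, q = (β − φ) mod 2π = 3.144039 rad → L = 6.1·(4.078133 + 5.027615 + 3.144039) = 6.1·12.249788 = 74.723704 m
RSR: p² = 2 + d² − 2cos(α−β) + 2d(sin β − sin α) = 12.303631; p = √p² = 3.507653; φ = atan2(cos α − cos β, d − sin α + sin β) = 0.138190 rad; t = (α − φ) mod 2π = 1.970607 rad, q = (φ − β) mod 2π = 3.373591 rad → L = 6.1·(1.970607 + 3.507653 + 3.373591) = 6.1·8.851851 = 53.996293 m
LSR: p² = d² − 2 + 2cos(α−β) + 2d(sin α + sin β) = 25.227713; p = √p² = 5.022720; φ = atan2(−cos α − cos β, d + sin α + sin β) − atan2(−2, p) = 0.661636 rad; t = (φ − α) mod 2π = 4.836023 rad, q = (φ − β) mod 2π = 3.897036 rad → L = 6.1·(4.836023 + 5.022720 + 3.897036) = 6.1·13.755779 = 83.910254 m
RSL: p² = d² − 2 + 2cos(α−β) − 2d(sin α + sin β) = 9.077676; p = √p² = 3.012918; φ = atan2(cos α + cos β, d − sin α − sin β) − atan2(2, p) = -1.016171 rad; t = (α − φ) mod 2π = 3.124968 rad, q = (β − φ) mod 2π = 4.063955 rad → L = 6.1·(3.124968 + 3.012918 + 4.063955) = 6.1·10.201842 = 62.231235 m
RLR: c = (6 − d² + 2cos(α−β) + 2d(sin α − sin β))/8 = -0.537954; p = 2π − arccos c = 4.144381 rad; φ = atan2(cos α − cos β, d − sin α + sin β) = 0.138190 rad; t = (α − φ + p/2) mod 2π = 4.042798 rad, q = (α − β − t + p) mod 2π = 5.445781 rad → L = 6.1·(4.042798 + 4.144381 + 5.445781) = 6.1·13.632960 = 83.161057 m
LRL: c = (6 − d² + 2cos(α−β) − 2d(sin α − sin β))/8 = -2.159614, |c| > 1 → infeasible
Shortest: RSR with L = 53.996293 m ≈ 53.9963 m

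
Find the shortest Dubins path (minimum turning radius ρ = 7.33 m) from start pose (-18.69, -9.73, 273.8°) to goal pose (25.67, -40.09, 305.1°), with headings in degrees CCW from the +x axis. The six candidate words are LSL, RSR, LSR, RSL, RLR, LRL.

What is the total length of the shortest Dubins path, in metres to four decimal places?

Let ψ = atan2(Δy, Δx) = atan2(-30.36, 44.36) = -34.3878° be the start→goal bearing.
Normalize: d = |goal − start| / ρ = 53.754434/7.33 = 7.333484, α = (θ_start − ψ) mod 360° = 308.1878° = 5.378891 rad, β = (θ_goal − ψ) mod 360° = 339.4878° = 5.925179 rad.
Common terms: sin α = -0.785989, cos α = 0.618240, sin β = -0.350408, cos β = 0.936597, cos(α−β) = 0.854459, d² = 53.779981. Work in radians in the unit-radius frame; every candidate has L = ρ·(t + p + q).
LSL: p² = 2 + d² − 2cos(α−β) + 2d(sin α − sin β) = 47.682404; p = √p² = 6.905245; φ = atan2(cos β − cos α, d + sin α − sin β) = 0.046120 rad; t = (φ − α) mod 2π = 0.950414 rad, q = (β − φ) mod 2π = 5.879059 rad → L = 7.33·(0.950414 + 6.905245 + 5.879059) = 7.33·13.734718 = 100.675483 m
RSR: p² = 2 + d² − 2cos(α−β) + 2d(sin β − sin α) = 60.459722; p = √p² = 7.775585; φ = atan2(cos α − cos β, d − sin α + sin β) = -0.040955 rad; t = (α − φ) mod 2π = 5.419846 rad, q = (φ − β) mod 2π = 0.317052 rad → L = 7.33·(5.419846 + 7.775585 + 0.317052) = 7.33·13.512482 = 99.046495 m
LSR: p² = d² − 2 + 2cos(α−β) + 2d(sin α + sin β) = 36.821406; p = √p² = 6.068064; φ = atan2(−cos α − cos β, d + sin α + sin β) − atan2(−2, p) = 0.072558 rad; t = (φ − α) mod 2π = 0.976852 rad, q = (φ − β) mod 2π = 0.430564 rad → L = 7.33·(0.976852 + 6.068064 + 0.430564) = 7.33·7.475481 = 54.795275 m
RSL: p² = d² − 2 + 2cos(α−β) − 2d(sin α + sin β) = 70.156391; p = √p² = 8.375941; φ = atan2(cos α + cos β, d − sin α − sin β) − atan2(2, p) = -0.052839 rad; t = (α − φ) mod 2π = 5.431730 rad, q = (β − φ) mod 2π = 5.978018 rad → L = 7.33·(5.431730 + 8.375941 + 5.978018) = 7.33·19.785689 = 145.029103 m
RLR: c = (6 − d² + 2cos(α−β) + 2d(sin α − sin β))/8 = -6.557465, |c| > 1 → infeasible
LRL: c = (6 − d² + 2cos(α−β) − 2d(sin α − sin β))/8 = -4.960300, |c| > 1 → infeasible
Shortest: LSR with L = 54.795275 m ≈ 54.7953 m

54.7953 m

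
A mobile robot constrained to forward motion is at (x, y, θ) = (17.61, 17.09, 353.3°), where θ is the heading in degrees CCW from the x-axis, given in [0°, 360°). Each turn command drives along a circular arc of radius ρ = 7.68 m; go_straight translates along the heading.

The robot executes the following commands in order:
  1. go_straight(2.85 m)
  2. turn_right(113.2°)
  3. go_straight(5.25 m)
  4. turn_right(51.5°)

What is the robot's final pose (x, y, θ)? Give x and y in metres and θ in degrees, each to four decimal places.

set_pose: (x, y, θ) = (17.6100, 17.0900, 353.3000°), ρ = 7.68
go_straight(2.85): x += 2.85·cos θ, y += 2.85·sin θ → (20.4405, 16.7575, 353.3000°)
turn_right(113.2°): centre at ρ to the right, rotate −113.2° → (26.2023, 5.3016, 240.1000°)
go_straight(5.25): x += 5.25·cos θ, y += 5.25·sin θ → (23.5852, 0.7503, 240.1000°)
turn_right(51.5°): centre at ρ to the right, rotate −51.5° → (18.0759, -3.0149, 188.6000°)

(18.0759, -3.0149, 188.6000°)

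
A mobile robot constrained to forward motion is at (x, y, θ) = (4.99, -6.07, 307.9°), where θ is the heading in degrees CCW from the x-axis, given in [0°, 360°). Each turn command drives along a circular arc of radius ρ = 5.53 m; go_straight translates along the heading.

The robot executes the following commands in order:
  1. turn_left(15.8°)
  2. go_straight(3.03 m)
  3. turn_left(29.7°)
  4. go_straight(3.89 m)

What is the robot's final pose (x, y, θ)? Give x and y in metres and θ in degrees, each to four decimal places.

set_pose: (x, y, θ) = (4.9900, -6.0700, 307.9000°), ρ = 5.53
turn_left(15.8°): centre at ρ to the left, rotate +15.8° → (6.0798, -7.1298, 323.7000°)
go_straight(3.03): x += 3.03·cos θ, y += 3.03·sin θ → (8.5218, -8.9236, 323.7000°)
turn_left(29.7°): centre at ρ to the left, rotate +29.7° → (11.1600, -9.9602, 353.4000°)
go_straight(3.89): x += 3.89·cos θ, y += 3.89·sin θ → (15.0242, -10.4073, 353.4000°)

(15.0242, -10.4073, 353.4000°)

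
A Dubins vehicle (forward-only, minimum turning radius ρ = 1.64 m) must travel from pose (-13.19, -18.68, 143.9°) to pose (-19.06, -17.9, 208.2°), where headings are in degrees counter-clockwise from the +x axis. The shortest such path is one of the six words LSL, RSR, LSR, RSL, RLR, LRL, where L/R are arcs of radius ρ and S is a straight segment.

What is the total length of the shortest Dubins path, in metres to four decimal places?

Let ψ = atan2(Δy, Δx) = atan2(0.78, -5.87) = 172.4309° be the start→goal bearing.
Normalize: d = |goal − start| / ρ = 5.921596/1.64 = 3.610729, α = (θ_start − ψ) mod 360° = 331.4691° = 5.785227 rad, β = (θ_goal − ψ) mod 360° = 35.7691° = 0.624288 rad.
Common terms: sin α = -0.477633, cos α = 0.878559, sin β = 0.584520, cos β = 0.811380, cos(α−β) = 0.433659, d² = 13.037366. Work in radians in the unit-radius frame; every candidate has L = ρ·(t + p + q).
LSL: p² = 2 + d² − 2cos(α−β) + 2d(sin α − sin β) = 6.499755; p = √p² = 2.549462; φ = atan2(cos β − cos α, d + sin α − sin β) = -0.026354 rad; t = (φ − α) mod 2π = 0.471605 rad, q = (β − φ) mod 2π = 0.650642 rad → L = 1.64·(0.471605 + 2.549462 + 0.650642) = 1.64·3.671708 = 6.021602 m
RSR: p² = 2 + d² − 2cos(α−β) + 2d(sin β − sin α) = 21.840341; p = √p² = 4.673365; φ = atan2(cos α − cos β, d − sin α + sin β) = 0.014376 rad; t = (α − φ) mod 2π = 5.770851 rad, q = (φ − β) mod 2π = 5.673273 rad → L = 1.64·(5.770851 + 4.673365 + 5.673273) = 1.64·16.117489 = 26.432682 m
LSR: p² = d² − 2 + 2cos(α−β) + 2d(sin α + sin β) = 12.676561; p = √p² = 3.560416; φ = atan2(−cos α − cos β, d + sin α + sin β) − atan2(−2, p) = 0.085153 rad; t = (φ − α) mod 2π = 0.583112 rad, q = (φ − β) mod 2π = 5.744050 rad → L = 1.64·(0.583112 + 3.560416 + 5.744050) = 1.64·9.887578 = 16.215628 m
RSL: p² = d² − 2 + 2cos(α−β) − 2d(sin α + sin β) = 11.132807; p = √p² = 3.336586; φ = atan2(cos α + cos β, d − sin α − sin β) − atan2(2, p) = -0.090593 rad; t = (α − φ) mod 2π = 5.875820 rad, q = (β − φ) mod 2π = 0.714881 rad → L = 1.64·(5.875820 + 3.336586 + 0.714881) = 1.64·9.927288 = 16.280752 m
RLR: c = (6 − d² + 2cos(α−β) + 2d(sin α − sin β))/8 = -1.730043, |c| > 1 → infeasible
LRL: c = (6 − d² + 2cos(α−β) − 2d(sin α − sin β))/8 = 0.187531; p = 2π − arccos c = 4.901037 rad; φ = atan2(cos β − cos α, d + sin α − sin β) = -0.026354 rad; t = (φ − α + p/2) mod 2π = 2.922123 rad, q = (β − α − t + p) mod 2π = 3.101160 rad → L = 1.64·(2.922123 + 4.901037 + 3.101160) = 1.64·10.924320 = 17.915884 m
Shortest: LSL with L = 6.021602 m ≈ 6.0216 m

6.0216 m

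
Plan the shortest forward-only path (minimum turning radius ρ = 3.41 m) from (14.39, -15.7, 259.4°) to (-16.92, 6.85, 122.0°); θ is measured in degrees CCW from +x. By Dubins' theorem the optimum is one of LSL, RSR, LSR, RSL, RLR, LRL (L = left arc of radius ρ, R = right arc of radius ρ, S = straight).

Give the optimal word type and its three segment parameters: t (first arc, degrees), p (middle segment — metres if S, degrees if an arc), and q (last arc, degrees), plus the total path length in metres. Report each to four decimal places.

RSR: t = 122.8310°, p = 34.5170 m, q = 14.5690°, L = 42.6945 m

Let ψ = atan2(Δy, Δx) = atan2(22.55, -31.31) = 144.2379° be the start→goal bearing.
Normalize: d = |goal − start| / ρ = 38.585212/3.41 = 11.315311, α = (θ_start − ψ) mod 360° = 115.1621° = 2.009957 rad, β = (θ_goal − ψ) mod 360° = 337.7621° = 5.895060 rad.
Common terms: sin α = 0.905109, cos α = -0.425180, sin β = -0.378453, cos β = 0.925620, cos(α−β) = -0.736097, d² = 128.036274. Work in radians in the unit-radius frame; every candidate has L = ρ·(t + p + q).
LSL: p² = 2 + d² − 2cos(α−β) + 2d(sin α − sin β) = 160.556278; p = √p² = 12.671080; φ = atan2(cos β − cos α, d + sin α − sin β) = 0.106808 rad; t = (φ − α) mod 2π = 4.380036 rad, q = (β − φ) mod 2π = 5.788252 rad → L = 3.41·(4.380036 + 12.671080 + 5.788252) = 3.41·22.839369 = 77.882247 m
RSR: p² = 2 + d² − 2cos(α−β) + 2d(sin β − sin α) = 102.460659; p = √p² = 10.122285; φ = atan2(cos α − cos β, d − sin α + sin β) = -0.133847 rad; t = (α − φ) mod 2π = 2.143805 rad, q = (φ − β) mod 2π = 0.254277 rad → L = 3.41·(2.143805 + 10.122285 + 0.254277) = 3.41·12.520368 = 42.694454 m
LSR: p² = d² − 2 + 2cos(α−β) + 2d(sin α + sin β) = 136.482615; p = √p² = 11.682577; φ = atan2(−cos α − cos β, d + sin α + sin β) − atan2(−2, p) = 0.127317 rad; t = (φ − α) mod 2π = 4.400545 rad, q = (φ − β) mod 2π = 0.515442 rad → L = 3.41·(4.400545 + 11.682577 + 0.515442) = 3.41·16.598564 = 56.601102 m
RSL: p² = d² − 2 + 2cos(α−β) − 2d(sin α + sin β) = 112.645545; p = √p² = 10.613461; φ = atan2(cos α + cos β, d − sin α − sin β) − atan2(2, p) = -0.139903 rad; t = (α − φ) mod 2π = 2.149861 rad, q = (β − φ) mod 2π = 6.034964 rad → L = 3.41·(2.149861 + 10.613461 + 6.034964) = 3.41·18.798285 = 64.102152 m
RLR: c = (6 − d² + 2cos(α−β) + 2d(sin α − sin β))/8 = -11.807582, |c| > 1 → infeasible
LRL: c = (6 − d² + 2cos(α−β) − 2d(sin α − sin β))/8 = -19.069535, |c| > 1 → infeasible
Shortest: RSR with L = 42.694454 m ≈ 42.6945 m
Convert RSR to answer units (arcs ×180/π): t = 2.143805·180/π = 122.8310°, p = ρ·p = 3.41·10.122285 = 34.5170 m, q = 0.254277·180/π = 14.5690°, L = 42.6945 m.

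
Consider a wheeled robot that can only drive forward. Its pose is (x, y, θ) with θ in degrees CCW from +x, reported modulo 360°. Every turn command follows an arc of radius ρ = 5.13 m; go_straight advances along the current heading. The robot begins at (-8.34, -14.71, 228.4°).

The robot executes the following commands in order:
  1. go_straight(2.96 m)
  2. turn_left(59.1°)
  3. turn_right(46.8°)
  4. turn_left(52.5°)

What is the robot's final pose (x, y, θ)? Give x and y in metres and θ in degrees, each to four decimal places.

set_pose: (x, y, θ) = (-8.3400, -14.7100, 228.4000°), ρ = 5.13
go_straight(2.96): x += 2.96·cos θ, y += 2.96·sin θ → (-10.3052, -16.9235, 228.4000°)
turn_left(59.1°): centre at ρ to the left, rotate +59.1° → (-11.3616, -21.8720, 287.5000°)
turn_right(46.8°): centre at ρ to the right, rotate −46.8° → (-11.7804, -25.9252, 240.7000°)
turn_left(52.5°): centre at ρ to the left, rotate +52.5° → (-12.0219, -30.4567, 293.2000°)

(-12.0219, -30.4567, 293.2000°)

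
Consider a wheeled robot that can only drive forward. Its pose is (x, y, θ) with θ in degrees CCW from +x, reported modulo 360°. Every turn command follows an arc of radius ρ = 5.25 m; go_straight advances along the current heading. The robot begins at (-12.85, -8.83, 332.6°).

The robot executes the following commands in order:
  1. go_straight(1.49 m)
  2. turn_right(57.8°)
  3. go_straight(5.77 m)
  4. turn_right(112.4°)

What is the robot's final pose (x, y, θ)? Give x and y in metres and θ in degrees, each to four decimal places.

(-15.0478, -24.9307, 162.4000°)

set_pose: (x, y, θ) = (-12.8500, -8.8300, 332.6000°), ρ = 5.25
go_straight(1.49): x += 1.49·cos θ, y += 1.49·sin θ → (-11.5272, -9.5157, 332.6000°)
turn_right(57.8°): centre at ρ to the right, rotate −57.8° → (-8.7116, -13.7374, 274.8000°)
go_straight(5.77): x += 5.77·cos θ, y += 5.77·sin θ → (-8.2288, -19.4872, 274.8000°)
turn_right(112.4°): centre at ρ to the right, rotate −112.4° → (-15.0478, -24.9307, 162.4000°)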